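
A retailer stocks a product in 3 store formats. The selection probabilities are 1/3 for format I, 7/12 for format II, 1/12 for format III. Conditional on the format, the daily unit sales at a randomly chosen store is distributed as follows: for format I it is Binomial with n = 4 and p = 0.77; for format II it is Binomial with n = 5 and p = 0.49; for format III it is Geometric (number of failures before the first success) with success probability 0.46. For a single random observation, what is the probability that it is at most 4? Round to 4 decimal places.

0.9797

Conditional on each format, P(X ≤ 4): I: 1; II: 0.971752; III: 0.954083.
By total probability, P(X ≤ 4) = 0.333333·1 + 0.583333·0.971752 + 0.0833333·0.954083 = 0.979696.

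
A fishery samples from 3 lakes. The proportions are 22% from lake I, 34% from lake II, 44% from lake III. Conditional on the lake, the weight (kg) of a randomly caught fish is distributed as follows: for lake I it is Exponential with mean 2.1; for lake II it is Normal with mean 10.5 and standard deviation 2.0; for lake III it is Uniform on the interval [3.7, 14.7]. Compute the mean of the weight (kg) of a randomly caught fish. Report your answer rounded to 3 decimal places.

8.080

Component means — I: 2.1; II: 10.5; III: 9.2.
E[X] = 0.22·2.1 + 0.34·10.5 + 0.44·9.2 = 8.08.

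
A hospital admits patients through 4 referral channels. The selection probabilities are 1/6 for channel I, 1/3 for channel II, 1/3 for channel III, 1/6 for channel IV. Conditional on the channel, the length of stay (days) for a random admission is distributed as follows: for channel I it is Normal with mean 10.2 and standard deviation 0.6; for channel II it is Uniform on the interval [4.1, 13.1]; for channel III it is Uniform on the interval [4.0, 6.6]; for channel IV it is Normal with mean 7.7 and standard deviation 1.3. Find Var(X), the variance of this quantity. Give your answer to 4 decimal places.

Per component, I: μ=10.2, E[X²]=104.4; II: μ=8.6, E[X²]=80.71; III: μ=5.3, E[X²]=28.6533; IV: μ=7.7, E[X²]=60.98.
E[X] = 0.166667·10.2 + 0.333333·8.6 + 0.333333·5.3 + 0.166667·7.7 = 7.61667.
E[X²] = 0.166667·104.4 + 0.333333·80.71 + 0.333333·28.6533 + 0.166667·60.98 = 64.0178.
Var(X) = E[X²] − (E[X])² = 64.0178 − 58.0136 = 6.00417.

6.0042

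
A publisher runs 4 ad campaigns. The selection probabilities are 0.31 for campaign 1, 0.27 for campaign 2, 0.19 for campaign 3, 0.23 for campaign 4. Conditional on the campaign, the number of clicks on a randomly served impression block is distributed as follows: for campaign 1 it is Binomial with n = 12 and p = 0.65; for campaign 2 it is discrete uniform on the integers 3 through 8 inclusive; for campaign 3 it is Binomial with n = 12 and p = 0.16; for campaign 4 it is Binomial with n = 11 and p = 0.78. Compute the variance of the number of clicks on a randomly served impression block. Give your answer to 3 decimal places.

8.082

Per component, 1: μ=7.8, E[X²]=63.57; 2: μ=5.5, E[X²]=33.1667; 3: μ=1.92, E[X²]=5.2992; 4: μ=8.58, E[X²]=75.504.
E[X] = 0.31·7.8 + 0.27·5.5 + 0.19·1.92 + 0.23·8.58 = 6.2412.
E[X²] = 0.31·63.57 + 0.27·33.1667 + 0.19·5.2992 + 0.23·75.504 = 47.0345.
Var(X) = E[X²] − (E[X])² = 47.0345 − 38.9526 = 8.08189.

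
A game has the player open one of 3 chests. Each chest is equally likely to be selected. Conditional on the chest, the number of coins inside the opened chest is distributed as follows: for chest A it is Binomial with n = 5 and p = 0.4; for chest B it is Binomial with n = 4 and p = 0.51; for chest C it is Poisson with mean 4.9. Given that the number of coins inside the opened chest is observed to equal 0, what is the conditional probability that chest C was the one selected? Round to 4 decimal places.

Likelihoods P(X=0 | ·): A: 0.07776; B: 0.057648; C: 0.00744658.
Posterior ∝ prior × likelihood. Numerator for C: 0.333333·0.00744658 = 0.00248219.
Normalizing constant: 0.333333·0.07776 + 0.333333·0.057648 + 0.333333·0.00744658 = 0.0476182.
P(C | observation) = 0.00248219 / 0.0476182 = 0.052127.

0.0521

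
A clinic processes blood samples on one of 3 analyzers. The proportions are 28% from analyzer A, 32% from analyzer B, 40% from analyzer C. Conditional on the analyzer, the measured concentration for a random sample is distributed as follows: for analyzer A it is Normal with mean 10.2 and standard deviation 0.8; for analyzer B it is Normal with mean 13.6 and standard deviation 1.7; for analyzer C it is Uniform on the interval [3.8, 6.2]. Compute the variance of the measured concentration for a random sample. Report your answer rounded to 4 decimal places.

Per component, A: μ=10.2, E[X²]=104.68; B: μ=13.6, E[X²]=187.85; C: μ=5, E[X²]=25.48.
E[X] = 0.28·10.2 + 0.32·13.6 + 0.4·5 = 9.208.
E[X²] = 0.28·104.68 + 0.32·187.85 + 0.4·25.48 = 99.6144.
Var(X) = E[X²] − (E[X])² = 99.6144 − 84.7873 = 14.8271.

14.8271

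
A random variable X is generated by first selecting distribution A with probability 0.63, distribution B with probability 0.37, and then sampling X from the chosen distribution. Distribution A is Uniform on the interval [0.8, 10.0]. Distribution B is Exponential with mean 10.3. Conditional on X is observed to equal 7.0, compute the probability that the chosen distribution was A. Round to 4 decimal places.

Likelihoods f(7.0 | ·): A: 0.108696; B: 0.0492052.
Posterior ∝ prior × likelihood. Numerator for A: 0.63·0.108696 = 0.0684783.
Normalizing constant: 0.63·0.108696 + 0.37·0.0492052 = 0.0866842.
P(A | observation) = 0.0684783 / 0.0866842 = 0.789974.

0.7900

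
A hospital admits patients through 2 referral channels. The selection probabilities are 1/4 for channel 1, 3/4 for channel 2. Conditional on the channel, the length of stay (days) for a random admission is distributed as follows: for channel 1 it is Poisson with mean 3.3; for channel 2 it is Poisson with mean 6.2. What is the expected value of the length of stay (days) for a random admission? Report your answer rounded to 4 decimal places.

Component means — 1: 3.3; 2: 6.2.
E[X] = 0.25·3.3 + 0.75·6.2 = 5.475.

5.4750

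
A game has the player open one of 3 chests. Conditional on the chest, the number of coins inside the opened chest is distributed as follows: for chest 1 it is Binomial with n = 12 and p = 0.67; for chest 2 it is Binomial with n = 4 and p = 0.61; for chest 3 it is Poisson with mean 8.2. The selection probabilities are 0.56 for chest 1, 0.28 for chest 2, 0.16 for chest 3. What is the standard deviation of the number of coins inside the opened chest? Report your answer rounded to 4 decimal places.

3.0774

Per component, 1: μ=8.04, E[X²]=67.2948; 2: μ=2.44, E[X²]=6.9052; 3: μ=8.2, E[X²]=75.44.
E[X] = 0.56·8.04 + 0.28·2.44 + 0.16·8.2 = 6.4976.
E[X²] = 0.56·67.2948 + 0.28·6.9052 + 0.16·75.44 = 51.6889.
Var(X) = E[X²] − (E[X])² = 51.6889 − 42.2188 = 9.47014.
SD(X) = √9.47014 = 3.07736.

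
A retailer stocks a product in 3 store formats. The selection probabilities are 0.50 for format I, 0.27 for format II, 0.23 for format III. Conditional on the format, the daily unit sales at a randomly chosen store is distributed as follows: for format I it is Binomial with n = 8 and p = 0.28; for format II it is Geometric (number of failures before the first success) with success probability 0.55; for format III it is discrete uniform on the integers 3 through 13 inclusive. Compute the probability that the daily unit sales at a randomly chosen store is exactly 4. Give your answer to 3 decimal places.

Conditional on each format, P(X = 4): I: 0.115627; II: 0.0225534; III: 0.0909091.
By total probability, P(X = 4) = 0.5·0.115627 + 0.27·0.0225534 + 0.23·0.0909091 = 0.0848121.

0.085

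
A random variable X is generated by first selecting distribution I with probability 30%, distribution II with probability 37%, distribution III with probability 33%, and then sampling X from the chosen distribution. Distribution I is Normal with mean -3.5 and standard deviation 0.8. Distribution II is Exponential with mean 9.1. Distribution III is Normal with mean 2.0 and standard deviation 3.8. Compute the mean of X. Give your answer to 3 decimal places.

Component means — I: -3.5; II: 9.1; III: 2.
E[X] = 0.3·-3.5 + 0.37·9.1 + 0.33·2 = 2.977.

2.977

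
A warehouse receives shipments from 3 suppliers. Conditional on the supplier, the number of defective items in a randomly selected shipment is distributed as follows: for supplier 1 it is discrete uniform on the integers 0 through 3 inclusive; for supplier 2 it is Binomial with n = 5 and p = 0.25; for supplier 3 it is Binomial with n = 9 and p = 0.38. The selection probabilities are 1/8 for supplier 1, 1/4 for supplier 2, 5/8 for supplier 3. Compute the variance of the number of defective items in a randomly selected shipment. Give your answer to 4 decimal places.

Per component, 1: μ=1.5, E[X²]=3.5; 2: μ=1.25, E[X²]=2.5; 3: μ=3.42, E[X²]=13.8168.
E[X] = 0.125·1.5 + 0.25·1.25 + 0.625·3.42 = 2.6375.
E[X²] = 0.125·3.5 + 0.25·2.5 + 0.625·13.8168 = 9.698.
Var(X) = E[X²] − (E[X])² = 9.698 − 6.95641 = 2.74159.

2.7416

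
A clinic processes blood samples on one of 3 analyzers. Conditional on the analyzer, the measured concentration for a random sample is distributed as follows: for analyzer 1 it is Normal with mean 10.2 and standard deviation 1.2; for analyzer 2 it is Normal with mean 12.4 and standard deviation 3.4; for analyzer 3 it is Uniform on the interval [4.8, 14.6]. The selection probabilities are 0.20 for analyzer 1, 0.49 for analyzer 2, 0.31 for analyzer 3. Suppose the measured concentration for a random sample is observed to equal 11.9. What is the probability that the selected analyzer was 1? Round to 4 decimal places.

Likelihoods f(11.9 | ·): 1: 0.121878; 2: 0.116074; 3: 0.102041.
Posterior ∝ prior × likelihood. Numerator for 1: 0.2·0.121878 = 0.0243757.
Normalizing constant: 0.2·0.121878 + 0.49·0.116074 + 0.31·0.102041 = 0.112885.
P(1 | observation) = 0.0243757 / 0.112885 = 0.215934.

0.2159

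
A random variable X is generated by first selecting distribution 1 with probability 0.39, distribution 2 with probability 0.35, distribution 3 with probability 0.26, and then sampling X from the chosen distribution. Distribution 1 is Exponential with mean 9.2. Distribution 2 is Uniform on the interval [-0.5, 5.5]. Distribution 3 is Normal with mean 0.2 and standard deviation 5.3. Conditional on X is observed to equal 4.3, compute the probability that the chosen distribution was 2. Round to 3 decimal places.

0.587

Likelihoods f(4.3 | ·): 1: 0.0681125; 2: 0.166667; 3: 0.0558067.
Posterior ∝ prior × likelihood. Numerator for 2: 0.35·0.166667 = 0.0583333.
Normalizing constant: 0.39·0.0681125 + 0.35·0.166667 + 0.26·0.0558067 = 0.0994069.
P(2 | observation) = 0.0583333 / 0.0994069 = 0.586814.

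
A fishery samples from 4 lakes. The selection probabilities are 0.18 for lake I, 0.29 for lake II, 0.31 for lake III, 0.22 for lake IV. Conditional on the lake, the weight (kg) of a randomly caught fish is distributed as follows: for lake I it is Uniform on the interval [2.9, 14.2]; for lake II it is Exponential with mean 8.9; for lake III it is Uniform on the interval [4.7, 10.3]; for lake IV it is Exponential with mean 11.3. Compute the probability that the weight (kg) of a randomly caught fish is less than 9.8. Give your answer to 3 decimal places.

0.713

Conditional on each lake, P(X < 9.8): I: 0.610619; II: 0.667503; III: 0.910714; IV: 0.579898.
By total probability, P(X < 9.8) = 0.18·0.610619 + 0.29·0.667503 + 0.31·0.910714 + 0.22·0.579898 = 0.713386.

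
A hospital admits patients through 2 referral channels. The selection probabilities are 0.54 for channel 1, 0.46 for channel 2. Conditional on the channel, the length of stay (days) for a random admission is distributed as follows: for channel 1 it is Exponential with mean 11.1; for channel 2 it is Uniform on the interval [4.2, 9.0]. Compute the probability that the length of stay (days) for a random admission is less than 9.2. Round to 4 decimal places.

Conditional on each channel, P(X < 9.2): 1: 0.56344; 2: 1.
By total probability, P(X < 9.2) = 0.54·0.56344 + 0.46·1 = 0.764257.

0.7643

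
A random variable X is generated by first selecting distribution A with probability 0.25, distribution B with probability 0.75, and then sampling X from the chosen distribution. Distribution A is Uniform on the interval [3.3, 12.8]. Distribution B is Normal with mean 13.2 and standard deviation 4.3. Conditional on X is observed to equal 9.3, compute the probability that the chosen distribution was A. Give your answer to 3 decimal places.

0.363

Likelihoods f(9.3 | ·): A: 0.105263; B: 0.0614915.
Posterior ∝ prior × likelihood. Numerator for A: 0.25·0.105263 = 0.0263158.
Normalizing constant: 0.25·0.105263 + 0.75·0.0614915 = 0.0724344.
P(A | observation) = 0.0263158 / 0.0724344 = 0.363305.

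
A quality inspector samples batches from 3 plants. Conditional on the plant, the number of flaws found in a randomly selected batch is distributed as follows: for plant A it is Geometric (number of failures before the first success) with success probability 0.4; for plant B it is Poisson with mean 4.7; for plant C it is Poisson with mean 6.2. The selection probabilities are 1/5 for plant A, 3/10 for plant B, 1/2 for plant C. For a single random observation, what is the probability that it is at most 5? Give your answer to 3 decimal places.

0.598

Conditional on each plant, P(X ≤ 5): A: 0.953344; B: 0.668438; C: 0.414113.
By total probability, P(X ≤ 5) = 0.2·0.953344 + 0.3·0.668438 + 0.5·0.414113 = 0.598257.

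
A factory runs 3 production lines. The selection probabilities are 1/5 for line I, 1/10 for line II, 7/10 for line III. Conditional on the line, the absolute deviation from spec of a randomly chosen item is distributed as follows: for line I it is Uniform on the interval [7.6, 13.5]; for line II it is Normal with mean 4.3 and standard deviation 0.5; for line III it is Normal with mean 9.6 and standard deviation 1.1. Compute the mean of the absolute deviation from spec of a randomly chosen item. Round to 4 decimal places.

Component means — I: 10.55; II: 4.3; III: 9.6.
E[X] = 0.2·10.55 + 0.1·4.3 + 0.7·9.6 = 9.26.

9.2600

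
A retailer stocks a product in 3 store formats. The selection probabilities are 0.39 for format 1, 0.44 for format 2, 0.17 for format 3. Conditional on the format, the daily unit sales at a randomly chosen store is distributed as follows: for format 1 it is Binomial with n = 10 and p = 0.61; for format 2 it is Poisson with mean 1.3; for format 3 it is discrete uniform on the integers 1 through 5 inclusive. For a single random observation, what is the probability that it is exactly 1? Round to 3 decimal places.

0.190

Conditional on each format, P(X = 1): 1: 0.00127324; 2: 0.354291; 3: 0.2.
By total probability, P(X = 1) = 0.39·0.00127324 + 0.44·0.354291 + 0.17·0.2 = 0.190385.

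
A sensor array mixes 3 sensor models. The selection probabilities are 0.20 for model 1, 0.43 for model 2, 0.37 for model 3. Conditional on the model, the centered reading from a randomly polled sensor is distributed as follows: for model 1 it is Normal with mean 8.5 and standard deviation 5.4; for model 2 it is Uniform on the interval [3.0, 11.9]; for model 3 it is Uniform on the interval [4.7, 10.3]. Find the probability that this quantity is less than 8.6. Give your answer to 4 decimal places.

0.6297

Conditional on each model, P(X < 8.6): 1: 0.507387; 2: 0.629213; 3: 0.696429.
By total probability, P(X < 8.6) = 0.2·0.507387 + 0.43·0.629213 + 0.37·0.696429 = 0.629718.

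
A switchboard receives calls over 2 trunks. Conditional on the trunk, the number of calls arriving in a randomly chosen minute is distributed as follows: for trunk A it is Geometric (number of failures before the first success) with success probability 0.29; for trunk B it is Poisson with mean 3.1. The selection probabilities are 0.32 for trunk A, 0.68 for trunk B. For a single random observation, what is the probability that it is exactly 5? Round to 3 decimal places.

0.090

Conditional on each trunk, P(X = 5): A: 0.0523227; B: 0.107477.
By total probability, P(X = 5) = 0.32·0.0523227 + 0.68·0.107477 = 0.0898274.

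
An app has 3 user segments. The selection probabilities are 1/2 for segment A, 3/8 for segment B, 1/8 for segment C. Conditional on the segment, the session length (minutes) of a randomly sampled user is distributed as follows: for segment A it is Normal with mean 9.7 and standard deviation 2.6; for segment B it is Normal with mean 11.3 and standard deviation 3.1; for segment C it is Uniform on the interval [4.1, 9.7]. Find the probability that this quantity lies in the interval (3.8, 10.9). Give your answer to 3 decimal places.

Conditional on each segment, P(3.8 < X < 10.9): A: 0.666167; B: 0.440892; C: 1.
By total probability, P(3.8 < X < 10.9) = 0.5·0.666167 + 0.375·0.440892 + 0.125·1 = 0.623418.

0.623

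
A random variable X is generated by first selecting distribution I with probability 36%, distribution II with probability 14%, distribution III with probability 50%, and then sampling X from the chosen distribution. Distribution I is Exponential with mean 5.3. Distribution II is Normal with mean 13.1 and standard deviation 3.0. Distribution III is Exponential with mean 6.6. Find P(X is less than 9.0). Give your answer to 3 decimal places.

Conditional on each component, P(X < 9.0): I: 0.816971; II: 0.0858649; III: 0.744271.
By total probability, P(X < 9.0) = 0.36·0.816971 + 0.14·0.0858649 + 0.5·0.744271 = 0.678266.

0.678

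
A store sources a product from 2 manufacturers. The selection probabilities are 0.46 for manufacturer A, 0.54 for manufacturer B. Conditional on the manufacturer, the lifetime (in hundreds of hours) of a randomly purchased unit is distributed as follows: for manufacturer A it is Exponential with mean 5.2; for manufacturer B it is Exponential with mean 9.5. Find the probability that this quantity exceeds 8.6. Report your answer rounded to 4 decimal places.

Conditional on each manufacturer, P(X > 8.6): A: 0.191313; B: 0.404435.
By total probability, P(X > 8.6) = 0.46·0.191313 + 0.54·0.404435 = 0.306399.

0.3064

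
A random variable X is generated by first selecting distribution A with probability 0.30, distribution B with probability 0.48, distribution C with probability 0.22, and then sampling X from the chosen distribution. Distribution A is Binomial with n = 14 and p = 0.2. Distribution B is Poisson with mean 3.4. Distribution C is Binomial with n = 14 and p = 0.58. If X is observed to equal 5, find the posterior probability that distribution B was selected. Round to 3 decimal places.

Likelihoods P(X=5 | ·): A: 0.0859852; B: 0.126361; C: 0.0534377.
Posterior ∝ prior × likelihood. Numerator for B: 0.48·0.126361 = 0.0606531.
Normalizing constant: 0.3·0.0859852 + 0.48·0.126361 + 0.22·0.0534377 = 0.098205.
P(B | observation) = 0.0606531 / 0.098205 = 0.617618.

0.618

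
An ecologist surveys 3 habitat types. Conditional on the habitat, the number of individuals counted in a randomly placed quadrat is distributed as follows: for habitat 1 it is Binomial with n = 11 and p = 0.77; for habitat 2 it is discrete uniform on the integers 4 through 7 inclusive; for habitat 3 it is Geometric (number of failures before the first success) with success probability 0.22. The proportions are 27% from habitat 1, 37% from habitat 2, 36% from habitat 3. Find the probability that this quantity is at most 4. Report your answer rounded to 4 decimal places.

0.3498

Conditional on each habitat, P(X ≤ 4): 1: 0.00460201; 2: 0.25; 3: 0.711283.
By total probability, P(X ≤ 4) = 0.27·0.00460201 + 0.37·0.25 + 0.36·0.711283 = 0.349804.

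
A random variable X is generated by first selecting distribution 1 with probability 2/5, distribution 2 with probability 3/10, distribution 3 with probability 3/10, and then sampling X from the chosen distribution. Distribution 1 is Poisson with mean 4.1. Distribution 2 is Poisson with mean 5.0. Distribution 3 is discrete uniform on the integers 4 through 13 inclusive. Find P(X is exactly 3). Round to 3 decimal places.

Conditional on each component, P(X = 3): 1: 0.190368; 2: 0.140374; 3: 0.
By total probability, P(X = 3) = 0.4·0.190368 + 0.3·0.140374 + 0.3·0 = 0.118259.

0.118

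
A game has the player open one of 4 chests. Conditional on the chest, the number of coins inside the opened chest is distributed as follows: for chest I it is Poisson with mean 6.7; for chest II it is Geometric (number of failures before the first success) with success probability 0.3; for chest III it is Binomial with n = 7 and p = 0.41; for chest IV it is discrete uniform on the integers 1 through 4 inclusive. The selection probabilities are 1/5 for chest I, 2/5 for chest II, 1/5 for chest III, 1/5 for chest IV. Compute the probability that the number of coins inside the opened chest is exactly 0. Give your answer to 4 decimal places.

Conditional on each chest, P(X = 0): I: 0.00123091; II: 0.3; III: 0.0248865; IV: 0.
By total probability, P(X = 0) = 0.2·0.00123091 + 0.4·0.3 + 0.2·0.0248865 + 0.2·0 = 0.125223.

0.1252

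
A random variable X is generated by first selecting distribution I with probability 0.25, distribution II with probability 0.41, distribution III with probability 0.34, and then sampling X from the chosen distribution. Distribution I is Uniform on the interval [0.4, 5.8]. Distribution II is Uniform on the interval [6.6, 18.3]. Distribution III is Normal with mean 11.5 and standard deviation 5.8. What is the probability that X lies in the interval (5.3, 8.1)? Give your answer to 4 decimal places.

Conditional on each component, P(5.3 < X < 8.1): I: 0.0925926; II: 0.128205; III: 0.136326.
By total probability, P(5.3 < X < 8.1) = 0.25·0.0925926 + 0.41·0.128205 + 0.34·0.136326 = 0.122063.

0.1221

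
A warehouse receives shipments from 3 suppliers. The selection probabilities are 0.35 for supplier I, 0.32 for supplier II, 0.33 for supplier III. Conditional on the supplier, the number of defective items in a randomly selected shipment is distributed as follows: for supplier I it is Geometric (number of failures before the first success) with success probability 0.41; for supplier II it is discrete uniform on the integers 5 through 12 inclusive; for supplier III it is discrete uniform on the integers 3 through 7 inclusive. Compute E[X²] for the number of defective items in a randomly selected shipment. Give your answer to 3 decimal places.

35.663

For each component E[X²] = Var + (mean)², giving I: 5.58061; II: 77.5; III: 27.
Overall E[X²] = 0.35·5.58061 + 0.32·77.5 + 0.33·27 = 35.6632.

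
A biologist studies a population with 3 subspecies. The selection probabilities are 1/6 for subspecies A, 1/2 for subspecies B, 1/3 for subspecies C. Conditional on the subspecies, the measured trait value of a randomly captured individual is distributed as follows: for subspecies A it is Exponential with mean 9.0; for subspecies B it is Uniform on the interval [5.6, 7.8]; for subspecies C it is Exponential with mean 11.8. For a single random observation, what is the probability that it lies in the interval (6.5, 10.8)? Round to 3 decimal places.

0.385

Conditional on each subspecies, P(6.5 < X < 10.8): A: 0.184478; B: 0.590909; C: 0.176046.
By total probability, P(6.5 < X < 10.8) = 0.166667·0.184478 + 0.5·0.590909 + 0.333333·0.176046 = 0.384883.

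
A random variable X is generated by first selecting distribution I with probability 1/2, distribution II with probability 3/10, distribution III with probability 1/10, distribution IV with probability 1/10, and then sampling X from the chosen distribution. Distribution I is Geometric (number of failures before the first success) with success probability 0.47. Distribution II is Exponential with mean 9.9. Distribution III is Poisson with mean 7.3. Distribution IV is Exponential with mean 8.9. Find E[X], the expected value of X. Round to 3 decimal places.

5.154

Component means — I: 1.12766; II: 9.9; III: 7.3; IV: 8.9.
E[X] = 0.5·1.12766 + 0.3·9.9 + 0.1·7.3 + 0.1·8.9 = 5.15383.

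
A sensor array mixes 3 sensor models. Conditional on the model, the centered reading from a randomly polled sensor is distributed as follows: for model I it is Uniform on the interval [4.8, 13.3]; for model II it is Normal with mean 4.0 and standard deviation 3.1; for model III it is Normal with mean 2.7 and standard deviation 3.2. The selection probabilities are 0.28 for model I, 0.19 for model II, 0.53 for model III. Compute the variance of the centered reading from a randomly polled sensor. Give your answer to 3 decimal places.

Per component, I: μ=9.05, E[X²]=87.9233; II: μ=4, E[X²]=25.61; III: μ=2.7, E[X²]=17.53.
E[X] = 0.28·9.05 + 0.19·4 + 0.53·2.7 = 4.725.
E[X²] = 0.28·87.9233 + 0.19·25.61 + 0.53·17.53 = 38.7753.
Var(X) = E[X²] − (E[X])² = 38.7753 − 22.3256 = 16.4497.

16.450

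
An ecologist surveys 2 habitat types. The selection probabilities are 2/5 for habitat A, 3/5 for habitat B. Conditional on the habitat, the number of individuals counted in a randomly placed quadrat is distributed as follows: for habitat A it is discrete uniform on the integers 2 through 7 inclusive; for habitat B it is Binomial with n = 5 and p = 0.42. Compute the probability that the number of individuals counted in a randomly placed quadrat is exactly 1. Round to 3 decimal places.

0.143

Conditional on each habitat, P(X = 1): A: 0; B: 0.237646.
By total probability, P(X = 1) = 0.4·0 + 0.6·0.237646 = 0.142588.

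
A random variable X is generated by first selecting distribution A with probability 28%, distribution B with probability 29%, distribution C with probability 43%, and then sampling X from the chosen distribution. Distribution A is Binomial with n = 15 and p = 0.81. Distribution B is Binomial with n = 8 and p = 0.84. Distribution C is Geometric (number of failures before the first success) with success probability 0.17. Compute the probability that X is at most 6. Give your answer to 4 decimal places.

Conditional on each component, P(X ≤ 6): A: 0.000527746; B: 0.374408; C: 0.728639.
By total probability, P(X ≤ 6) = 0.28·0.000527746 + 0.29·0.374408 + 0.43·0.728639 = 0.422041.

0.4220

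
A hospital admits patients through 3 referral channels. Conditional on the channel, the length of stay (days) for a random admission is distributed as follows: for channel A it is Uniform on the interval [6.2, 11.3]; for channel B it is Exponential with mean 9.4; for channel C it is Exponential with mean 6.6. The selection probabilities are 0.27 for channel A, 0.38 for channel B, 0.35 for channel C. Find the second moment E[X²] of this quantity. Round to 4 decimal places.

For each component E[X²] = Var + (mean)², giving A: 78.73; B: 176.72; C: 87.12.
Overall E[X²] = 0.27·78.73 + 0.38·176.72 + 0.35·87.12 = 118.903.

118.9027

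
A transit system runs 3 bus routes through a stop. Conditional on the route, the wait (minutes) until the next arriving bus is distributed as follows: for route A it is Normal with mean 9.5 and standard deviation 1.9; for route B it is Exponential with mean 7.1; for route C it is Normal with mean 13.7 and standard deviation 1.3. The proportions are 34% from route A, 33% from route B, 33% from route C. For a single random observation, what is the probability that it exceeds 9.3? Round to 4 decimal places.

Conditional on each route, P(X > 9.3): A: 0.541917; B: 0.269858; C: 0.999644.
By total probability, P(X > 9.3) = 0.34·0.541917 + 0.33·0.269858 + 0.33·0.999644 = 0.603187.

0.6032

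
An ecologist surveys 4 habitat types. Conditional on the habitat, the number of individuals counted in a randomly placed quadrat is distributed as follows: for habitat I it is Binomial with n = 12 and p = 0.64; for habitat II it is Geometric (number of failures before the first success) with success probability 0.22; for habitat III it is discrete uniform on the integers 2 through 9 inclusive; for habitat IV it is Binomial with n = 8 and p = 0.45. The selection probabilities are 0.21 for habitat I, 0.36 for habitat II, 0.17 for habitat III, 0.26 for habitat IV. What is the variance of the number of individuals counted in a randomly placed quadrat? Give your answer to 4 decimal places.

Per component, I: μ=7.68, E[X²]=61.7472; II: μ=3.54545, E[X²]=28.686; III: μ=5.5, E[X²]=35.5; IV: μ=3.6, E[X²]=14.94.
E[X] = 0.21·7.68 + 0.36·3.54545 + 0.17·5.5 + 0.26·3.6 = 4.76016.
E[X²] = 0.21·61.7472 + 0.36·28.686 + 0.17·35.5 + 0.26·14.94 = 33.2133.
Var(X) = E[X²] − (E[X])² = 33.2133 − 22.6592 = 10.5541.

10.5541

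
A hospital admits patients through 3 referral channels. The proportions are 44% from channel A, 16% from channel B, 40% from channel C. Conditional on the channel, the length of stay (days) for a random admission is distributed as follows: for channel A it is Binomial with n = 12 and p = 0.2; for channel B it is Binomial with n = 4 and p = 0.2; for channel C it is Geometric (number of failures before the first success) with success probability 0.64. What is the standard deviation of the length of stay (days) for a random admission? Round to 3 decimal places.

Per component, A: μ=2.4, E[X²]=7.68; B: μ=0.8, E[X²]=1.28; C: μ=0.5625, E[X²]=1.19531.
E[X] = 0.44·2.4 + 0.16·0.8 + 0.4·0.5625 = 1.409.
E[X²] = 0.44·7.68 + 0.16·1.28 + 0.4·1.19531 = 4.06213.
Var(X) = E[X²] − (E[X])² = 4.06213 − 1.98528 = 2.07684.
SD(X) = √2.07684 = 1.44113.

1.441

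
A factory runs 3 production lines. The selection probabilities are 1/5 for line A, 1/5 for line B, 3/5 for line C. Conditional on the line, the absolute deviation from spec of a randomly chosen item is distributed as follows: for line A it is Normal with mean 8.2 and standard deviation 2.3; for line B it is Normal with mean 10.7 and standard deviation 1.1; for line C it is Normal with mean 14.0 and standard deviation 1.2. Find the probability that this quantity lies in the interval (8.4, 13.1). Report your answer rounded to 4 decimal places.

Conditional on each line, P(8.4 < X < 13.1): A: 0.448785; B: 0.96717; C: 0.226626.
By total probability, P(8.4 < X < 13.1) = 0.2·0.448785 + 0.2·0.96717 + 0.6·0.226626 = 0.419167.

0.4192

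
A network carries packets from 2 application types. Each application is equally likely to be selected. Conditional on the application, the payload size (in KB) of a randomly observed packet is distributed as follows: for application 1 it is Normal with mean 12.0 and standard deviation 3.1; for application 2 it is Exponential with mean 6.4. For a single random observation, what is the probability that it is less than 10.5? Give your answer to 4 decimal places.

0.5602

Conditional on each application, P(X < 10.5): 1: 0.314239; 2: 0.806141.
By total probability, P(X < 10.5) = 0.5·0.314239 + 0.5·0.806141 = 0.56019.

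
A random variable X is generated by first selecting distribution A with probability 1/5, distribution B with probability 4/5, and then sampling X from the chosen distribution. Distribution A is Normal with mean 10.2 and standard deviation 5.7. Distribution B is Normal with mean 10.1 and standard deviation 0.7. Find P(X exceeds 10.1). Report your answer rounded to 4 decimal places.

0.5014

Conditional on each component, P(X > 10.1): A: 0.506999; B: 0.5.
By total probability, P(X > 10.1) = 0.2·0.506999 + 0.8·0.5 = 0.5014.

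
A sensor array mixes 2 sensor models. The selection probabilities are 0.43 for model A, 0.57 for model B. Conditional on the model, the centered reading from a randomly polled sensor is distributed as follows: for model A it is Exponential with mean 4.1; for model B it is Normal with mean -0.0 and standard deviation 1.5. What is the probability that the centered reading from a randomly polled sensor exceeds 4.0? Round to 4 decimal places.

Conditional on each model, P(X > 4.0): A: 0.376962; B: 0.00383038.
By total probability, P(X > 4.0) = 0.43·0.376962 + 0.57·0.00383038 = 0.164277.

0.1643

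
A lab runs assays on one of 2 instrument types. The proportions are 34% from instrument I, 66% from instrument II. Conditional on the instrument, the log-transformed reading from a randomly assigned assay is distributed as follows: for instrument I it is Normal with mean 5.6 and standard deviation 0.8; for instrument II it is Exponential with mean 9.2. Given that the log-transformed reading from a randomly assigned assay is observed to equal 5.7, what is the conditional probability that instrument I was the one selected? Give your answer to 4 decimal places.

0.8133

Likelihoods f(5.7 | ·): I: 0.494797; II: 0.0584976.
Posterior ∝ prior × likelihood. Numerator for I: 0.34·0.494797 = 0.168231.
Normalizing constant: 0.34·0.494797 + 0.66·0.0584976 = 0.206839.
P(I | observation) = 0.168231 / 0.206839 = 0.813341.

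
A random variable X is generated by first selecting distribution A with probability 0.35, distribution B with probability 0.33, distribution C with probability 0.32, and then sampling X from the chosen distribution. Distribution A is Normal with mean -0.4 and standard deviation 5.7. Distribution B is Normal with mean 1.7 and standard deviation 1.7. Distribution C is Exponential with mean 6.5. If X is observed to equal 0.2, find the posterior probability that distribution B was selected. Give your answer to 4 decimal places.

Likelihoods f(0.2 | ·): A: 0.0696032; B: 0.159002; C: 0.149185.
Posterior ∝ prior × likelihood. Numerator for B: 0.33·0.159002 = 0.0524706.
Normalizing constant: 0.35·0.0696032 + 0.33·0.159002 + 0.32·0.149185 = 0.124571.
P(B | observation) = 0.0524706 / 0.124571 = 0.421211.

0.4212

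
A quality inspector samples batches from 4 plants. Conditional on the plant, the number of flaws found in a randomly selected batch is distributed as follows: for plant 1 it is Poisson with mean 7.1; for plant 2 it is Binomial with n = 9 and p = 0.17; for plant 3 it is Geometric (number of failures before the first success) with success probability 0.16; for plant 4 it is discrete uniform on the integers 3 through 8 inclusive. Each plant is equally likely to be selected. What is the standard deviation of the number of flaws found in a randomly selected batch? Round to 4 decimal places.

Per component, 1: μ=7.1, E[X²]=57.51; 2: μ=1.53, E[X²]=3.6108; 3: μ=5.25, E[X²]=60.375; 4: μ=5.5, E[X²]=33.1667.
E[X] = 0.25·7.1 + 0.25·1.53 + 0.25·5.25 + 0.25·5.5 = 4.845.
E[X²] = 0.25·57.51 + 0.25·3.6108 + 0.25·60.375 + 0.25·33.1667 = 38.6656.
Var(X) = E[X²] − (E[X])² = 38.6656 − 23.474 = 15.1916.
SD(X) = √15.1916 = 3.89764.

3.8976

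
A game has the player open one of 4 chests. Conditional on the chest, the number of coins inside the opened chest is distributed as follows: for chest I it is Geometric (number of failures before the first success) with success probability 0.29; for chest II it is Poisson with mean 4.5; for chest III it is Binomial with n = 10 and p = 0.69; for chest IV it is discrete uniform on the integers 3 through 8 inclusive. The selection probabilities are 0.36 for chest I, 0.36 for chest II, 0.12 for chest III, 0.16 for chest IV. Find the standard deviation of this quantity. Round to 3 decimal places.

Per component, I: μ=2.44828, E[X²]=14.4364; II: μ=4.5, E[X²]=24.75; III: μ=6.9, E[X²]=49.749; IV: μ=5.5, E[X²]=33.1667.
E[X] = 0.36·2.44828 + 0.36·4.5 + 0.12·6.9 + 0.16·5.5 = 4.20938.
E[X²] = 0.36·14.4364 + 0.36·24.75 + 0.12·49.749 + 0.16·33.1667 = 25.3836.
Var(X) = E[X²] − (E[X])² = 25.3836 − 17.7189 = 7.66477.
SD(X) = √7.66477 = 2.76853.

2.769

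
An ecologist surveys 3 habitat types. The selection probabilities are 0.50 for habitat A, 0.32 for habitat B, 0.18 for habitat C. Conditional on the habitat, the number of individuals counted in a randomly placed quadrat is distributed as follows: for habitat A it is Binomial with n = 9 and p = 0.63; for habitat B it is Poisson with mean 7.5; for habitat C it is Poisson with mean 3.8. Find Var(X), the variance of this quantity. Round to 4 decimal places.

Per component, A: μ=5.67, E[X²]=34.2468; B: μ=7.5, E[X²]=63.75; C: μ=3.8, E[X²]=18.24.
E[X] = 0.5·5.67 + 0.32·7.5 + 0.18·3.8 = 5.919.
E[X²] = 0.5·34.2468 + 0.32·63.75 + 0.18·18.24 = 40.8066.
Var(X) = E[X²] − (E[X])² = 40.8066 − 35.0346 = 5.77204.

5.7720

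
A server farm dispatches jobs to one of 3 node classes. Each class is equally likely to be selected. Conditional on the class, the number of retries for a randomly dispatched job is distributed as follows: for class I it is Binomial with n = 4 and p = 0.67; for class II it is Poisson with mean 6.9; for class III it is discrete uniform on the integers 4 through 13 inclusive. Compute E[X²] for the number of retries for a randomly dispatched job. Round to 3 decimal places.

For each component E[X²] = Var + (mean)², giving I: 8.0668; II: 54.51; III: 80.5.
Overall E[X²] = 0.333333·8.0668 + 0.333333·54.51 + 0.333333·80.5 = 47.6923.

47.692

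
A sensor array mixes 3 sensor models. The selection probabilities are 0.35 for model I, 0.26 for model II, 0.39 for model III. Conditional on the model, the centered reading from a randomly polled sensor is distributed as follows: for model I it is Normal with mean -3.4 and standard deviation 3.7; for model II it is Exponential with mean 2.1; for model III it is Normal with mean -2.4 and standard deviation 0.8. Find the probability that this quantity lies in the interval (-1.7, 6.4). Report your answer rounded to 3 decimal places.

0.434

Conditional on each model, P(-1.7 < X < 6.4): I: 0.318911; II: 0.952528; III: 0.190787.
By total probability, P(-1.7 < X < 6.4) = 0.35·0.318911 + 0.26·0.952528 + 0.39·0.190787 = 0.433683.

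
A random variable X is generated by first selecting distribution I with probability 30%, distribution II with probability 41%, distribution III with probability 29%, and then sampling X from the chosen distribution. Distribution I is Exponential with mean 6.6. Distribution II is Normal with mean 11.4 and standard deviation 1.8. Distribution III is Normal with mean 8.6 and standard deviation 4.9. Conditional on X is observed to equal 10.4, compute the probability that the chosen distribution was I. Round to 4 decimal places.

0.0860

Likelihoods f(10.4 | ·): I: 0.031341; II: 0.18994; III: 0.0761047.
Posterior ∝ prior × likelihood. Numerator for I: 0.3·0.031341 = 0.00940231.
Normalizing constant: 0.3·0.031341 + 0.41·0.18994 + 0.29·0.0761047 = 0.109348.
P(I | observation) = 0.00940231 / 0.109348 = 0.0859851.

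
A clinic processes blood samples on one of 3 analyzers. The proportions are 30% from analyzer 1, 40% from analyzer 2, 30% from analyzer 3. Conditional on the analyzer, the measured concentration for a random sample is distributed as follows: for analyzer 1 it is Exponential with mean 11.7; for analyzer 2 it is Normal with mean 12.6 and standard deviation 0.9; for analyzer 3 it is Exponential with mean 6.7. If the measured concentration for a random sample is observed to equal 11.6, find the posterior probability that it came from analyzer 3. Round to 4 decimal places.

0.0701

Likelihoods f(11.6 | ·): 1: 0.0317126; 2: 0.239103; 3: 0.0264248.
Posterior ∝ prior × likelihood. Numerator for 3: 0.3·0.0264248 = 0.00792745.
Normalizing constant: 0.3·0.0317126 + 0.4·0.239103 + 0.3·0.0264248 = 0.113082.
P(3 | observation) = 0.00792745 / 0.113082 = 0.0701034.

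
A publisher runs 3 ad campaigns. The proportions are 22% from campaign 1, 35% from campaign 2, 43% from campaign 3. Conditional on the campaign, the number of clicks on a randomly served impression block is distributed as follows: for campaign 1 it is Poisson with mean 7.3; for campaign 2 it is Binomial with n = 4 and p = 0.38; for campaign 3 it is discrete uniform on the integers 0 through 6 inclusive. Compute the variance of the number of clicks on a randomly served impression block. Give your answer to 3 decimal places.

Per component, 1: μ=7.3, E[X²]=60.59; 2: μ=1.52, E[X²]=3.2528; 3: μ=3, E[X²]=13.
E[X] = 0.22·7.3 + 0.35·1.52 + 0.43·3 = 3.428.
E[X²] = 0.22·60.59 + 0.35·3.2528 + 0.43·13 = 20.0583.
Var(X) = E[X²] − (E[X])² = 20.0583 − 11.7512 = 8.3071.

8.307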